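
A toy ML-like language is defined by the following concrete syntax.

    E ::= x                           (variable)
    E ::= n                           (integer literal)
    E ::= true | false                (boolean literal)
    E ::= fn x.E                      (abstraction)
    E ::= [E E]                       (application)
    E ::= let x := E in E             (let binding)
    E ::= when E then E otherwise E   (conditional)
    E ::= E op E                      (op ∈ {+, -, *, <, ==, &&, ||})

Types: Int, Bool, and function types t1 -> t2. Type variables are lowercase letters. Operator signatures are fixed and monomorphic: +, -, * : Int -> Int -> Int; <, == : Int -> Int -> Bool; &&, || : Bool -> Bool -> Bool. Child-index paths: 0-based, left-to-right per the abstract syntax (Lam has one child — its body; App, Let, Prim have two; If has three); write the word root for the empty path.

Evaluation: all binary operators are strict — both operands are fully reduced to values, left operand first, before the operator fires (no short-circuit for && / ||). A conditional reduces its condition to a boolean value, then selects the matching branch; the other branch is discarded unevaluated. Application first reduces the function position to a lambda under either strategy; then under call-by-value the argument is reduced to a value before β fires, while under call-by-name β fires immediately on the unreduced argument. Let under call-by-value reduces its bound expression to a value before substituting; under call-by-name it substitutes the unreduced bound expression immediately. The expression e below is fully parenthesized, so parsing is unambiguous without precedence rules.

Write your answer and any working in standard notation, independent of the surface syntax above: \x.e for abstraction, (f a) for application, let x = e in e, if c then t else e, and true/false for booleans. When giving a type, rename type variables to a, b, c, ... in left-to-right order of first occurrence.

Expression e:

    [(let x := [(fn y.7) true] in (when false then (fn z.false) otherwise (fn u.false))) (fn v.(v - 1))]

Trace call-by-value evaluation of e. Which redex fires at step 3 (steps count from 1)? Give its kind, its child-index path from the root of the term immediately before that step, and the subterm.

Derivation:
step 0: ((let x = ((\y.7) true) in (if false then (\z.false) else (\u.false))) (\v.(v - 1)))
step 1: [beta@0.0] ((let x = 7 in (if false then (\z.false) else (\u.false))) (\v.(v - 1)))
step 2: [let@0] ((if false then (\z.false) else (\u.false)) (\v.(v - 1)))
step 3: [if@0] ((\u.false) (\v.(v - 1)))

Answer: if at 0 : (if false then (\z.false) else (\u.false))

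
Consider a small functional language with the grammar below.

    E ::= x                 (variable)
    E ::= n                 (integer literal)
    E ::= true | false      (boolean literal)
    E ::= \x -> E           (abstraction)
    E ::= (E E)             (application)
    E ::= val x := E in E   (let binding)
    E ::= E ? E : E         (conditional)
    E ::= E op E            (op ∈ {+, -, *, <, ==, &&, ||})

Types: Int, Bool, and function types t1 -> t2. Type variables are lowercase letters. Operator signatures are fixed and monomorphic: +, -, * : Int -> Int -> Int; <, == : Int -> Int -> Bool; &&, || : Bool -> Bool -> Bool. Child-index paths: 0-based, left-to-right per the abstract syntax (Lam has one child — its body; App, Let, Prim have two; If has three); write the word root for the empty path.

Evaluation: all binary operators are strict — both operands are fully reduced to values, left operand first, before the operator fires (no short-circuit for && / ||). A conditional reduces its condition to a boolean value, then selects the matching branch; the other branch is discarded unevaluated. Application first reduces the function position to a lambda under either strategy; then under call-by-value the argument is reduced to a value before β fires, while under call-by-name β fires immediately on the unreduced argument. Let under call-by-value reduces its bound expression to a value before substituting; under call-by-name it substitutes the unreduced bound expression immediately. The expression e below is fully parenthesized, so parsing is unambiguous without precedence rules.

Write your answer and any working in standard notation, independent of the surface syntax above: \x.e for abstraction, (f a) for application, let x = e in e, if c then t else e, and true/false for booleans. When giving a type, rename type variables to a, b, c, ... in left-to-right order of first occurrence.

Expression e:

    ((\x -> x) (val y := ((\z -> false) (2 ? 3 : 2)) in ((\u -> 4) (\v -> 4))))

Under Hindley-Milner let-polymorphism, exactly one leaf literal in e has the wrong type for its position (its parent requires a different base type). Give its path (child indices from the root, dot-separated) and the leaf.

Answer: 1.0.1.0 : 2

Trace:
x : a
\x._ : a -> a
\z._ : b -> Bool
  unify Int ~ Bool
  FAIL: mismatch Int ~ Bool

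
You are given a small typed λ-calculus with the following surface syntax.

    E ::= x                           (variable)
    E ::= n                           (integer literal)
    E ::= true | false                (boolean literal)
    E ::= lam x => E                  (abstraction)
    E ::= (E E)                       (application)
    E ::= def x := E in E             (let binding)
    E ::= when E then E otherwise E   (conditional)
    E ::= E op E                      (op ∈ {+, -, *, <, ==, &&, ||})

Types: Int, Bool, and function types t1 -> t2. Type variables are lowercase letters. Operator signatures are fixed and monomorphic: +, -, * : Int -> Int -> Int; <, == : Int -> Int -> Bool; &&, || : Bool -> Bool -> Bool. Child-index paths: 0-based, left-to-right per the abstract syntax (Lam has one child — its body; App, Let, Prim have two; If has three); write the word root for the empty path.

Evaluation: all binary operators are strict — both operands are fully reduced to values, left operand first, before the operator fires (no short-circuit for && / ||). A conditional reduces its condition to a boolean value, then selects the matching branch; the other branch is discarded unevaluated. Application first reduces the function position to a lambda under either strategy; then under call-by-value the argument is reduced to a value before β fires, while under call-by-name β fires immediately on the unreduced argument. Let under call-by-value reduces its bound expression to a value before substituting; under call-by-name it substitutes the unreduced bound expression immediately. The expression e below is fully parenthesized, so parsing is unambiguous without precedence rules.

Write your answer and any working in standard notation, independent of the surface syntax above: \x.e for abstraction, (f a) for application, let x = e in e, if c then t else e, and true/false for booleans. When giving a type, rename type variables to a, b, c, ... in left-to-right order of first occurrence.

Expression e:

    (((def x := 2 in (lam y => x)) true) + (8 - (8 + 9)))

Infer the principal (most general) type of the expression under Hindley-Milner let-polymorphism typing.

Answer: Int

Working:
let x : Int
x : Int
\y._ : a -> Int
  unify a -> Int ~ Bool -> b
  unify a ~ Bool
  unify Int ~ b
_ _ : Int
  unify Int ~ Int
  unify Int ~ Int
  unify Int ~ Int
  unify Int ~ Int
  unify Int ~ Int
  unify Int ~ Int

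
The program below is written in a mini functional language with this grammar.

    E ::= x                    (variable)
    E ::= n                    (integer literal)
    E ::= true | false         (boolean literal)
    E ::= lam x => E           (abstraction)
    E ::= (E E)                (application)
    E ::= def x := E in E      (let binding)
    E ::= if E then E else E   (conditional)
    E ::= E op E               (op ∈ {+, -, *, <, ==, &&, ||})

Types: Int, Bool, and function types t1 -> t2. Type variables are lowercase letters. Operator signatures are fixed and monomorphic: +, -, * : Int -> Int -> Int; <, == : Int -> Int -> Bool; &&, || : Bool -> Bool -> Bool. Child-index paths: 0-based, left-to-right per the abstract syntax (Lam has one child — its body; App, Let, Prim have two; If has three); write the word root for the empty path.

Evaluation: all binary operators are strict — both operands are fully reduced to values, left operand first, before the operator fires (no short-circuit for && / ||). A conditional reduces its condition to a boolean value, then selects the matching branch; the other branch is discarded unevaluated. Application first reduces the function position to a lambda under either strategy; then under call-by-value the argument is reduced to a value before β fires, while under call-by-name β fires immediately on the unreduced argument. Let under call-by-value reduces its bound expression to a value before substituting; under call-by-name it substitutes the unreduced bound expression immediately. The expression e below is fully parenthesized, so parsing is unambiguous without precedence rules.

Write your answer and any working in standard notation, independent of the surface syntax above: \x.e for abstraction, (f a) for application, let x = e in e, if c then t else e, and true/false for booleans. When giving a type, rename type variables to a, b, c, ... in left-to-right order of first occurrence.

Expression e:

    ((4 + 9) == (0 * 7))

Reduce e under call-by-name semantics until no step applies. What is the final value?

Working:
step 0: ((4 + 9) == (0 * 7))
step 1: [delta@0] (13 == (0 * 7))
step 2: [delta@1] (13 == 0)
step 3: [delta@root] false

Answer: false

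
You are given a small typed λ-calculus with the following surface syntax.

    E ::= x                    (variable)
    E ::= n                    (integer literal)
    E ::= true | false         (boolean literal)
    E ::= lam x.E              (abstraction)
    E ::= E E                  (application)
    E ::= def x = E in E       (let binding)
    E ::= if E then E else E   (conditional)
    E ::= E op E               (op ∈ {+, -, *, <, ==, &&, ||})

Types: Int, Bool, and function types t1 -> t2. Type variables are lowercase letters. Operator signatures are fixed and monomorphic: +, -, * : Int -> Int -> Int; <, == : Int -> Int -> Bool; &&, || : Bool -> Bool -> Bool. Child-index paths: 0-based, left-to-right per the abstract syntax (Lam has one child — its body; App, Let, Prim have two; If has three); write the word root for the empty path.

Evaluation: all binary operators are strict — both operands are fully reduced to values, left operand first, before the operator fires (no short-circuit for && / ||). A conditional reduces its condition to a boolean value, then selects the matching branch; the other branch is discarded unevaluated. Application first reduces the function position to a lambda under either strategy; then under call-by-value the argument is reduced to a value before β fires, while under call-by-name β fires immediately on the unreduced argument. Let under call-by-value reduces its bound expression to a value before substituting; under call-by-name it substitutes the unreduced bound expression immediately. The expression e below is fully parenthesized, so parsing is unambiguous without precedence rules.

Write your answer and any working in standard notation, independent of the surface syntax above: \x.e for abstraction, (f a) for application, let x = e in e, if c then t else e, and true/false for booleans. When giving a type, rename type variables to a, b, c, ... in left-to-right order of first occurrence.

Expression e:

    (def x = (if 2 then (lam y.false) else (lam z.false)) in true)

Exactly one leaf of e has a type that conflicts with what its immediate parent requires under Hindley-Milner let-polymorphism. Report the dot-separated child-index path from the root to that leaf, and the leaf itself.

Trace:
  unify Int ~ Bool
  FAIL: mismatch Int ~ Bool

Answer: 0.0 : 2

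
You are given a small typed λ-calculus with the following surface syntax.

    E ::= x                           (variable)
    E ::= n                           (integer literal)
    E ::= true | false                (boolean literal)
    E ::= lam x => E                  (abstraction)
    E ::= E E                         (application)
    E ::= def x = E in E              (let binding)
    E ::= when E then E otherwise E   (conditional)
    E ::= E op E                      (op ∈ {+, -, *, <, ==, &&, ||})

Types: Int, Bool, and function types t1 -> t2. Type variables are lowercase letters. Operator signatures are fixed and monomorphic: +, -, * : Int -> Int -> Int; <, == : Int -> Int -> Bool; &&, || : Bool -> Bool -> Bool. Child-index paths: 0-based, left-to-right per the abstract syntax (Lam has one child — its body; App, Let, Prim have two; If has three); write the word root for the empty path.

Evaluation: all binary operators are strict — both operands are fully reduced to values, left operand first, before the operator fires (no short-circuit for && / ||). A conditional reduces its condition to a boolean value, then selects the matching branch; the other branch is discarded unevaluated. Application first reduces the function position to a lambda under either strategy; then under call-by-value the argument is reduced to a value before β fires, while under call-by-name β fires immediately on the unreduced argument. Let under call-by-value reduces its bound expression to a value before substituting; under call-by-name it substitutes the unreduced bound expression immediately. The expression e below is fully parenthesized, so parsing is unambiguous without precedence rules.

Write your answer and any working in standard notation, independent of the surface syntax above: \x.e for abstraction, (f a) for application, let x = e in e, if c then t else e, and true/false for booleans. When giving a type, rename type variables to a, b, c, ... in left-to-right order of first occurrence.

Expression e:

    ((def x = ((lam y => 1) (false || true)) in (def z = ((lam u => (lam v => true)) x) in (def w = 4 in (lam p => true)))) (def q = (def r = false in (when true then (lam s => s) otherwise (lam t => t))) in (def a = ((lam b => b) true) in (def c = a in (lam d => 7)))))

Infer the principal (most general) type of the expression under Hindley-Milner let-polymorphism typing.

Derivation:
\y._ : a -> Int
  unify Bool ~ Bool
  unify Bool ~ Bool
  unify a -> Int ~ Bool -> b
  unify a ~ Bool
  unify Int ~ b
_ _ : Int
let x : Int
\v._ : d -> Bool
\u._ : c -> d -> Bool
x : Int
  unify c -> d -> Bool ~ Int -> e
  unify c ~ Int
  unify d -> Bool ~ e
_ _ : d -> Bool
let z : forall. d -> Bool
let w : Int
\p._ : f -> Bool
let r : Bool
  unify Bool ~ Bool
s : g
\s._ : g -> g
t : h
\t._ : h -> h
  unify g -> g ~ h -> h
  unify g ~ h
  unify h ~ h
let q : forall. h -> h
b : i
\b._ : i -> i
  unify i -> i ~ Bool -> j
  unify i ~ Bool
  unify Bool ~ j
_ _ : Bool
let a : Bool
a : Bool
let c : Bool
\d._ : k -> Int
  unify f -> Bool ~ (k -> Int) -> l
  unify f ~ k -> Int
  unify Bool ~ l
_ _ : Bool

Answer: Bool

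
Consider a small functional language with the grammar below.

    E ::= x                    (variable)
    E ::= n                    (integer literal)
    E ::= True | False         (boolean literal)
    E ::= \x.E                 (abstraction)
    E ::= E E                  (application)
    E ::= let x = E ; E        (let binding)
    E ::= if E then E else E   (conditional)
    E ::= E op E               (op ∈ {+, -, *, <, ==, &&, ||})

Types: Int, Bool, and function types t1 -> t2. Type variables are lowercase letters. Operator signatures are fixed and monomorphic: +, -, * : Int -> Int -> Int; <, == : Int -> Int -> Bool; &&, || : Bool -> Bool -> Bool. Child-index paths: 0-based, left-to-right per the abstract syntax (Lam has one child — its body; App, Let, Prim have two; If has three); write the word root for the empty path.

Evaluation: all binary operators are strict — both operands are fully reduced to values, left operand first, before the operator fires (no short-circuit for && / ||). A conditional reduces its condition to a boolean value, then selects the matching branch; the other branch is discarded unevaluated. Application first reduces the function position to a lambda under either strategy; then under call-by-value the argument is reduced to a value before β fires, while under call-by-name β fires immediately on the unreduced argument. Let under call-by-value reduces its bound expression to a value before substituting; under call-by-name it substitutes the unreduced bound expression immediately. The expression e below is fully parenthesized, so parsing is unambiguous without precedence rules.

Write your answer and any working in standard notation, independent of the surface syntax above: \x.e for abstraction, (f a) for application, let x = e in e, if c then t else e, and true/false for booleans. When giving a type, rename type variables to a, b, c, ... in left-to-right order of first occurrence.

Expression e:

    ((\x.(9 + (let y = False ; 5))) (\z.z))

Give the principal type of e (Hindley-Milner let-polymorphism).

Trace:
  unify Int ~ Int
let y : Bool
  unify Int ~ Int
\x._ : a -> Int
z : b
\z._ : b -> b
  unify a -> Int ~ (b -> b) -> c
  unify a ~ b -> b
  unify Int ~ c
_ _ : Int

Answer: Int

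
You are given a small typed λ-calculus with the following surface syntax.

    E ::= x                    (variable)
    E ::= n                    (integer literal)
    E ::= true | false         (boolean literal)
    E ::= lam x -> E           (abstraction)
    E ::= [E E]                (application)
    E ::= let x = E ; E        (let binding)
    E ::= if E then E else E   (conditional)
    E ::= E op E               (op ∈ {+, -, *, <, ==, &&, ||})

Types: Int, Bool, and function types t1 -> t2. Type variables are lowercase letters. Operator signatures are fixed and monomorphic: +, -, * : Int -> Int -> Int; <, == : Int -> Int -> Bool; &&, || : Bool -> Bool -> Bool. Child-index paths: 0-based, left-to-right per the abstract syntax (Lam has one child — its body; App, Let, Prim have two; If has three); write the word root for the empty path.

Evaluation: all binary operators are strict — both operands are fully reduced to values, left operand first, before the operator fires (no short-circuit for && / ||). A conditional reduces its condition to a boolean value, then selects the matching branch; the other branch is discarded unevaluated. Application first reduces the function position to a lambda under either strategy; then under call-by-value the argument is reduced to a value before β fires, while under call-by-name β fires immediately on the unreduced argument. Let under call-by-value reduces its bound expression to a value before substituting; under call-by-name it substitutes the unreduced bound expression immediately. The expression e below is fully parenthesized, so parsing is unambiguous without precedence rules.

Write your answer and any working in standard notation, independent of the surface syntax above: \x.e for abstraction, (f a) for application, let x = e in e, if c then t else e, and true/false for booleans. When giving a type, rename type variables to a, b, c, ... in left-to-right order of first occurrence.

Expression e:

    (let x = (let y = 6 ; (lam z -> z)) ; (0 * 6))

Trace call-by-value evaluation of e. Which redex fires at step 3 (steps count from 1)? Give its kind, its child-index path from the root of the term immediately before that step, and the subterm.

Derivation:
step 0: (let x = (let y = 6 in (\z.z)) in (0 * 6))
step 1: [let@0] (let x = (\z.z) in (0 * 6))
step 2: [let@root] (0 * 6)
step 3: [delta@root] 0

Answer: delta at root : (0 * 6)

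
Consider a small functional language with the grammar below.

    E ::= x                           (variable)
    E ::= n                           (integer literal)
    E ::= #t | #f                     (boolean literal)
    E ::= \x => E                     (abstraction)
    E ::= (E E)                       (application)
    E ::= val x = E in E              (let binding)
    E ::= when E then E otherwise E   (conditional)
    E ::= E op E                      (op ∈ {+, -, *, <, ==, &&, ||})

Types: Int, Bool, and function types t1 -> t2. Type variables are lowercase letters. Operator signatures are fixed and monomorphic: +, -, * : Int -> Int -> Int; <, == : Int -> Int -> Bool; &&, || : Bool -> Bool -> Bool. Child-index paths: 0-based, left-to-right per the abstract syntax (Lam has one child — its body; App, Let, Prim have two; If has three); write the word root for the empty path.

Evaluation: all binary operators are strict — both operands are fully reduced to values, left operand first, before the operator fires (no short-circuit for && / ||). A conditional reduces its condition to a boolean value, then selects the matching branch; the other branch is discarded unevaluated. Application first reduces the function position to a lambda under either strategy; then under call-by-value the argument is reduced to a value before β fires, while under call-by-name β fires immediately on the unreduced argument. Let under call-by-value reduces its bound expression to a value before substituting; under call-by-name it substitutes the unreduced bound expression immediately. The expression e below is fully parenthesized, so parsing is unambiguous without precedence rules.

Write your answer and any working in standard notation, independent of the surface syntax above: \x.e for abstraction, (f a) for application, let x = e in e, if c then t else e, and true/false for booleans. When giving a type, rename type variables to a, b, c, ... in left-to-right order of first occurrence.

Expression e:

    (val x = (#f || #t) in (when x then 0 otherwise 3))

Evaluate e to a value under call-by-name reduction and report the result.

Derivation:
step 0: (let x = (false || true) in (if x then 0 else 3))
step 1: [let@root] (if (false || true) then 0 else 3)
step 2: [delta@0] (if true then 0 else 3)
step 3: [if@root] 0

Answer: 0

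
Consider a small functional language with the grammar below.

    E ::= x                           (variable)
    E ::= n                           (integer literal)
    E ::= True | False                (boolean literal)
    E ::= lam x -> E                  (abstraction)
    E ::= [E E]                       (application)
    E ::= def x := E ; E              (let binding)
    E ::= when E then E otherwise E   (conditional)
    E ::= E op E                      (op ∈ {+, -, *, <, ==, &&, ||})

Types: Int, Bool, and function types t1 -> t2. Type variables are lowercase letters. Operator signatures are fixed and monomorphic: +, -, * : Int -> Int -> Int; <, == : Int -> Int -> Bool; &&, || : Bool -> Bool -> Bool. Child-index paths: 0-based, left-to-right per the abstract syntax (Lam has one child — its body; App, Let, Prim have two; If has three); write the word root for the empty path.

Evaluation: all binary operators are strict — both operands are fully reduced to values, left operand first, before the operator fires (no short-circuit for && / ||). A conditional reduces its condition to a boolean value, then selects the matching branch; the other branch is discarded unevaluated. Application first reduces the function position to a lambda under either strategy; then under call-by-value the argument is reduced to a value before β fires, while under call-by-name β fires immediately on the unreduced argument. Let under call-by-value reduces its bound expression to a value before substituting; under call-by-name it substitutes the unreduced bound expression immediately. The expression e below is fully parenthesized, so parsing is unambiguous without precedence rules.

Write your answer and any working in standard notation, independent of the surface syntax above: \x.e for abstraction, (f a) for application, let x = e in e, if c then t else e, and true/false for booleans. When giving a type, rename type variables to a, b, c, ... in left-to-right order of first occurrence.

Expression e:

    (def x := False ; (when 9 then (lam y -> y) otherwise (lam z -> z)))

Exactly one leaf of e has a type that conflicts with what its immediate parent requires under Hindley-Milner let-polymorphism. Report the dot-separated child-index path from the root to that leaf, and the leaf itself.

Derivation:
let x : Bool
  unify Int ~ Bool
  FAIL: mismatch Int ~ Bool

Answer: 1.0 : 9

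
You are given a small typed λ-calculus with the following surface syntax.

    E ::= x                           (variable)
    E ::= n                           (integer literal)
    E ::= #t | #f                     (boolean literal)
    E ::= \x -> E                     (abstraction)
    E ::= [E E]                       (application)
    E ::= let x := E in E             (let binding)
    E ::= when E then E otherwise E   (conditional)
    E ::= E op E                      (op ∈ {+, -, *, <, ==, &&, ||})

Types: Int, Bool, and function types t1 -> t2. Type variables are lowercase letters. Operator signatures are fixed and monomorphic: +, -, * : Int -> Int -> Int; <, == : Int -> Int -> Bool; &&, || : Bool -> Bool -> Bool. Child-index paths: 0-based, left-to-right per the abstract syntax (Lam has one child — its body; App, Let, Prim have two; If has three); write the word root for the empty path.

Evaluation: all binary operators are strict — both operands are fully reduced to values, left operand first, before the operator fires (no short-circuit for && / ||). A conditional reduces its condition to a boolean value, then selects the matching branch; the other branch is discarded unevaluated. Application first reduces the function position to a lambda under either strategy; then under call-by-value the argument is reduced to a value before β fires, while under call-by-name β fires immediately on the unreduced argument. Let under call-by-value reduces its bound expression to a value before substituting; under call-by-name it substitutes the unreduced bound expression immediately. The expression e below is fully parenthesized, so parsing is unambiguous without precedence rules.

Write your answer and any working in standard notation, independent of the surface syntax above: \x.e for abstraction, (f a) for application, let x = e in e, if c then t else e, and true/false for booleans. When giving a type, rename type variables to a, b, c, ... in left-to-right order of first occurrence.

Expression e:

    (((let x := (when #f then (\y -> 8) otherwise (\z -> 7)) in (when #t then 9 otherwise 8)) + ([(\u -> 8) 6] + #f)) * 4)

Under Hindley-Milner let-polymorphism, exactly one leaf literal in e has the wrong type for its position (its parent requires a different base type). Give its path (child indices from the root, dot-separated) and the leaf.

Answer: 0.1.1 : false

Trace:
  unify Bool ~ Bool
\y._ : a -> Int
\z._ : b -> Int
  unify a -> Int ~ b -> Int
  unify a ~ b
  unify Int ~ Int
let x : forall. b -> Int
  unify Bool ~ Bool
  unify Int ~ Int
  unify Int ~ Int
\u._ : c -> Int
  unify c -> Int ~ Int -> d
  unify c ~ Int
  unify Int ~ d
_ _ : Int
  unify Int ~ Int
  unify Bool ~ Int
  FAIL: mismatch Bool ~ Int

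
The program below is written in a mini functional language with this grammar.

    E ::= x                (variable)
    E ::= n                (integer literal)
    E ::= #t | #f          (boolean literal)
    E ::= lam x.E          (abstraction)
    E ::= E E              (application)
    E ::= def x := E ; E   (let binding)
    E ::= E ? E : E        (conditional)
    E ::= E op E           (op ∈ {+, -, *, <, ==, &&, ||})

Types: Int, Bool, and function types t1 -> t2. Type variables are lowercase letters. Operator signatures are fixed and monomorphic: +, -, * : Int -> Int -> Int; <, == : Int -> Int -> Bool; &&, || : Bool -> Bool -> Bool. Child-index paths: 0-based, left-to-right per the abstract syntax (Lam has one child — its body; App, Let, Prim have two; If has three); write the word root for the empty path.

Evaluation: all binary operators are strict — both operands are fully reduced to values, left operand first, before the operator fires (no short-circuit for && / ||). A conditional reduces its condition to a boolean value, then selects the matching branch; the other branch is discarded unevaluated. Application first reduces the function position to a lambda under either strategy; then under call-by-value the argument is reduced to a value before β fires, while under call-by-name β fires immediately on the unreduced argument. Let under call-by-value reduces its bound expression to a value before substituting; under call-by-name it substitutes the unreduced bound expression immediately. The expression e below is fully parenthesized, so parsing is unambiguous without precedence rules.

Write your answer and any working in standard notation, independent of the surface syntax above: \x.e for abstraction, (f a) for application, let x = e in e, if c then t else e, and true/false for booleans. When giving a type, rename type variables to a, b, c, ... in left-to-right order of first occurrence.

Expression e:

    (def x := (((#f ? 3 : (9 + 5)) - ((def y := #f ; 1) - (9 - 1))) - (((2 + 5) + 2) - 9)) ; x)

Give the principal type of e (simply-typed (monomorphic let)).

Derivation:
  unify Bool ~ Bool
  unify Int ~ Int
  unify Int ~ Int
  unify Int ~ Int
  unify Int ~ Int
let y : Bool
  unify Int ~ Int
  unify Int ~ Int
  unify Int ~ Int
  unify Int ~ Int
  unify Int ~ Int
  unify Int ~ Int
  unify Int ~ Int
  unify Int ~ Int
  unify Int ~ Int
  unify Int ~ Int
  unify Int ~ Int
  unify Int ~ Int
  unify Int ~ Int
let x : Int
x : Int

Answer: Int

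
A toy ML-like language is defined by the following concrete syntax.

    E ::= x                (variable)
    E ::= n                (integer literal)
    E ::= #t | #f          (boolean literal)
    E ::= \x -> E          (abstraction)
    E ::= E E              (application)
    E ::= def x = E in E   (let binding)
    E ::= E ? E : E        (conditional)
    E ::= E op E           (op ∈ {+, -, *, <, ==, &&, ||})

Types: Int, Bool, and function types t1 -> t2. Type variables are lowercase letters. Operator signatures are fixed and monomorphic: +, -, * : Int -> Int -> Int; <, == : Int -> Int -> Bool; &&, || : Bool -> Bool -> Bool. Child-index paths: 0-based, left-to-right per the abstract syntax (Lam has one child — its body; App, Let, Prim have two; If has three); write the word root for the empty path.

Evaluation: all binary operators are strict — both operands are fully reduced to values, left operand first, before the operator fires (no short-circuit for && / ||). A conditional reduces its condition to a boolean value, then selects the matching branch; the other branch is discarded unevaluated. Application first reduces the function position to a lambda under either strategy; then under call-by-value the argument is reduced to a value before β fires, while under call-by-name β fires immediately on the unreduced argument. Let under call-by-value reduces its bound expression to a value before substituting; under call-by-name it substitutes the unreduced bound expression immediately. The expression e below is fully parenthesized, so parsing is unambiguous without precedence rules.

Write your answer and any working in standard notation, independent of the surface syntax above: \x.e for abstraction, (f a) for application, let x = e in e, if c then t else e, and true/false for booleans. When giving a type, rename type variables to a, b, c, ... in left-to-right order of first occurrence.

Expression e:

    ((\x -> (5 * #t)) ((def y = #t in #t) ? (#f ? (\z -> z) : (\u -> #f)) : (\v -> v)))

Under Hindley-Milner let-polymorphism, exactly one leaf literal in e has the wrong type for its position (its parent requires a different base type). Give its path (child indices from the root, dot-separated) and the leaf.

Answer: 0.0.1 : true

Working:
  unify Int ~ Int
  unify Bool ~ Int
  FAIL: mismatch Bool ~ Int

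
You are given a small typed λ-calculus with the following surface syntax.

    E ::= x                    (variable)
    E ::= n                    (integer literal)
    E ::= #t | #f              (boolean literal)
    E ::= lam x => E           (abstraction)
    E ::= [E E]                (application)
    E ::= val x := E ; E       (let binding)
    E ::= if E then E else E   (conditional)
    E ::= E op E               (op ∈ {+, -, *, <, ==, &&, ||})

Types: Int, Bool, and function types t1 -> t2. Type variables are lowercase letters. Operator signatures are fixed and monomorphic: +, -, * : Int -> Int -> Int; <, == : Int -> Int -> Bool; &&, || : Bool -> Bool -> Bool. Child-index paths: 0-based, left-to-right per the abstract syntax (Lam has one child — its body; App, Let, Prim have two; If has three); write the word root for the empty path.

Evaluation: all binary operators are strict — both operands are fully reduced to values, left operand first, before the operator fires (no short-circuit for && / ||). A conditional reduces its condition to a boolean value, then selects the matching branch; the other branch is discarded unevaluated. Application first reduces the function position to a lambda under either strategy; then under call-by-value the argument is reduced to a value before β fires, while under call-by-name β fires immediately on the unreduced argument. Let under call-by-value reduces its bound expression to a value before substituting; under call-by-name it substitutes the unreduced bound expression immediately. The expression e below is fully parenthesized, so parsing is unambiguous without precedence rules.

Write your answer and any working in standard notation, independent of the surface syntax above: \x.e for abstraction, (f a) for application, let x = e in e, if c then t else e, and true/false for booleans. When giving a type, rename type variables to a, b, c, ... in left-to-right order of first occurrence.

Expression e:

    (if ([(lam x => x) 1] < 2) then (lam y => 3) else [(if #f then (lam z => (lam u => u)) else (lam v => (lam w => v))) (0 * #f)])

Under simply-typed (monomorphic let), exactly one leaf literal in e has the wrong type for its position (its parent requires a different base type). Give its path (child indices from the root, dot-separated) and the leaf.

Derivation:
x : a
\x._ : a -> a
  unify a -> a ~ Int -> b
  unify a ~ Int
  unify Int ~ b
_ _ : Int
  unify Int ~ Int
  unify Int ~ Int
  unify Bool ~ Bool
\y._ : c -> Int
  unify Bool ~ Bool
u : e
\u._ : e -> e
\z._ : d -> e -> e
v : f
\w._ : g -> f
\v._ : f -> g -> f
  unify d -> e -> e ~ f -> g -> f
  unify d ~ f
  unify e -> e ~ g -> f
  unify e ~ g
  unify g ~ f
  unify Int ~ Int
  unify Bool ~ Int
  FAIL: mismatch Bool ~ Int

Answer: 2.1.1 : false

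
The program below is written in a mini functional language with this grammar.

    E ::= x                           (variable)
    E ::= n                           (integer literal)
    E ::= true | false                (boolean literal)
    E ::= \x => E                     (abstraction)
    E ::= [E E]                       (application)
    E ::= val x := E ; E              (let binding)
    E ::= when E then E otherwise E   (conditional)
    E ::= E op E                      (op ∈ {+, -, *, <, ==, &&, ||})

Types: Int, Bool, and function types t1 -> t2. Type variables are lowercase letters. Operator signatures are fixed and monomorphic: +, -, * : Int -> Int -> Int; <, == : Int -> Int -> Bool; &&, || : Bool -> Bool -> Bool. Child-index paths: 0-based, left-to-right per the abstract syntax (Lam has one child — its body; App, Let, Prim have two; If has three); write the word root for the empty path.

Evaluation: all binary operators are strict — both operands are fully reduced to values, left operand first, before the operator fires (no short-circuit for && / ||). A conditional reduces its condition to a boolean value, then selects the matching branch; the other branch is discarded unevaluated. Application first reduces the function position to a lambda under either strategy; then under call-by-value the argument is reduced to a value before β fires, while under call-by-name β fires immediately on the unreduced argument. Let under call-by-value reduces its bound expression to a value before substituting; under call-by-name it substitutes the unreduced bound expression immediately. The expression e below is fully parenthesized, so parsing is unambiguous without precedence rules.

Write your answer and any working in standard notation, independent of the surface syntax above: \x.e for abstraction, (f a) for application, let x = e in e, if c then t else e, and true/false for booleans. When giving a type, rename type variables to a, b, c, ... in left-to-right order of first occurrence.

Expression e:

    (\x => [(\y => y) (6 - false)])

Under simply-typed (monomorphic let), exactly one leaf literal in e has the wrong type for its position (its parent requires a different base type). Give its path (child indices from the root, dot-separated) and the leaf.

Working:
y : b
\y._ : b -> b
  unify Int ~ Int
  unify Bool ~ Int
  FAIL: mismatch Bool ~ Int

Answer: 0.1.1 : false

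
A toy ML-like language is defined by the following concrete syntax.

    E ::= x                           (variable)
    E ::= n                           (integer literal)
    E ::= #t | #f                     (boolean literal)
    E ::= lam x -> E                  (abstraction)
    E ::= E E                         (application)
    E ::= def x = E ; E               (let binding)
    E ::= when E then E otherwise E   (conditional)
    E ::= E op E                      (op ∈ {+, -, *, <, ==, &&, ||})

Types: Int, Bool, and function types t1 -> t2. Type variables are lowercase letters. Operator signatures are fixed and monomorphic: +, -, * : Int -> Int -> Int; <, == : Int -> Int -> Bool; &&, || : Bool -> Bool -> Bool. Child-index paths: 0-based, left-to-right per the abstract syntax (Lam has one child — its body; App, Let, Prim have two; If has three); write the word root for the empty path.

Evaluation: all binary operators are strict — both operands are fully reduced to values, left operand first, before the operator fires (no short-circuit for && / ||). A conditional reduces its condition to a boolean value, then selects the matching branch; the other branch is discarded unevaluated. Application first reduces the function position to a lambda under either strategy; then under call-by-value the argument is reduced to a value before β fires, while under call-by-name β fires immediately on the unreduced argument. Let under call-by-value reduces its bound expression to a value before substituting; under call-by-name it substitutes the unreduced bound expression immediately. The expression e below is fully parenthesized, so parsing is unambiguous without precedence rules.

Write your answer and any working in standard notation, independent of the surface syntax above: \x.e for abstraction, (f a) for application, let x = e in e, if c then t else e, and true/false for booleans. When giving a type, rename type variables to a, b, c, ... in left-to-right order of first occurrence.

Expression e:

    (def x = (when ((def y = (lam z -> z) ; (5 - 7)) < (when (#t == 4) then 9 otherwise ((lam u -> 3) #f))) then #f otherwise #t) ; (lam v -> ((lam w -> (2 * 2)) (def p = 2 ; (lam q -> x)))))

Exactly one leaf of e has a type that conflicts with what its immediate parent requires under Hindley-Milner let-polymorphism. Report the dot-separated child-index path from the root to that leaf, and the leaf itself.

Derivation:
z : a
\z._ : a -> a
let y : forall. a -> a
  unify Int ~ Int
  unify Int ~ Int
  unify Int ~ Int
  unify Bool ~ Int
  FAIL: mismatch Bool ~ Int

Answer: 0.0.1.0.0 : true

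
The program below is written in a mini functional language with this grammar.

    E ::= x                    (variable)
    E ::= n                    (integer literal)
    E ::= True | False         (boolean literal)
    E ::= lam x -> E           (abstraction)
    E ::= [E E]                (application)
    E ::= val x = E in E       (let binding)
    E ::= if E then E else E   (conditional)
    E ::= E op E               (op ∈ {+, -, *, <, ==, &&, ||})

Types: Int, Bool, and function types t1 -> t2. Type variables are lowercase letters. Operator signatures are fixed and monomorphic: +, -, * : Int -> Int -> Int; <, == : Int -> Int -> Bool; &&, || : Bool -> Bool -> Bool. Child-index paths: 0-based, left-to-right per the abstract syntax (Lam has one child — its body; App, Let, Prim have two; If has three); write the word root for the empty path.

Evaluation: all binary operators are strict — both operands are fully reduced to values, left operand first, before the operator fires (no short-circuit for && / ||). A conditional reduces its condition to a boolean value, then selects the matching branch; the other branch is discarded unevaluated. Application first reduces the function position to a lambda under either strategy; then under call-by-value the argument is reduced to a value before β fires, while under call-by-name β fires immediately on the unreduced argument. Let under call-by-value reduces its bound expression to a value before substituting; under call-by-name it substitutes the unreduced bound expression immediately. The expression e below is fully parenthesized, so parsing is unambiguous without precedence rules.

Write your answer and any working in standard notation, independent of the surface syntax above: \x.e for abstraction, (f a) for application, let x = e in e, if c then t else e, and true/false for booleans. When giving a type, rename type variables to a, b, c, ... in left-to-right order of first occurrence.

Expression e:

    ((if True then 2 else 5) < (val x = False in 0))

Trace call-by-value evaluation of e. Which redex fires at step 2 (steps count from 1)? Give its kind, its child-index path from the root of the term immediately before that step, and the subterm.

Derivation:
step 0: ((if true then 2 else 5) < (let x = false in 0))
step 1: [if@0] (2 < (let x = false in 0))
step 2: [let@1] (2 < 0)

Answer: let at 1 : (let x = false in 0)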